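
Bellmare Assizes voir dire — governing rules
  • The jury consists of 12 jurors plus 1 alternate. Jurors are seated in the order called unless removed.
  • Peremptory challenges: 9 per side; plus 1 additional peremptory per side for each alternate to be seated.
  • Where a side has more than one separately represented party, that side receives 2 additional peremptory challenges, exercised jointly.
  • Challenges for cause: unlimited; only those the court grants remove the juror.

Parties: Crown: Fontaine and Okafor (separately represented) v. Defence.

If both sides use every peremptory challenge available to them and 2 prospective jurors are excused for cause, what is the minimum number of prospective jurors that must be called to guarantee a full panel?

37

Seats to fill: 12 + 1 alternates = 13.
Peremptories — Crown: 9 + 1×1 + 2 = 12; Defence: 9 + 1×1 = 10; total 22.
For-cause removals: 2.
Minimum venire: 13 + 22 + 2 = 37.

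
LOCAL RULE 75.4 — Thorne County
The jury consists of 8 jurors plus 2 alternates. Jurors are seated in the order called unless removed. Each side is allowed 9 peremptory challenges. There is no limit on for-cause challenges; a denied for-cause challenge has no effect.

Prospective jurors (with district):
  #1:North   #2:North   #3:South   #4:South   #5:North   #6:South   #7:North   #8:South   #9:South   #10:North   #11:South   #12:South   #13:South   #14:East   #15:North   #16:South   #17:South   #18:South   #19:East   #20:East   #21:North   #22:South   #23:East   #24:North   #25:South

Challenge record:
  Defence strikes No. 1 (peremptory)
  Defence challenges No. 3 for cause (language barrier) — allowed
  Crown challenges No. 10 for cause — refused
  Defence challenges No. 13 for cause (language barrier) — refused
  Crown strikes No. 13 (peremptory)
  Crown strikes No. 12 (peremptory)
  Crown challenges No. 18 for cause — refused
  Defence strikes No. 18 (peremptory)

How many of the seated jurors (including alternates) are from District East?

1

Removed: #1, #3, #12, #13, #18.
Seated (10 incl. alternates): #2, #4, #5, #6, #7, #8, #9, #10, #11, #14.
Of those, in District East: #14 → 1.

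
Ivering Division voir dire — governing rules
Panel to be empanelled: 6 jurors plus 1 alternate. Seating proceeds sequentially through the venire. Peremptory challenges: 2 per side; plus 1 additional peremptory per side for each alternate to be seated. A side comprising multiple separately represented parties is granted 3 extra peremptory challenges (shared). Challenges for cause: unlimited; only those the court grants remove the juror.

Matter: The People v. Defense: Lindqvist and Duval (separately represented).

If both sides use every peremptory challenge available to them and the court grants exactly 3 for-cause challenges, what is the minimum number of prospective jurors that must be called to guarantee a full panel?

Seats to fill: 6 + 1 alternates = 7.
Peremptories — The People: 2 + 1×1 = 3; Defense: 2 + 1×1 + 3 = 6; total 9.
For-cause removals: 3.
Minimum venire: 7 + 9 + 3 = 19.

19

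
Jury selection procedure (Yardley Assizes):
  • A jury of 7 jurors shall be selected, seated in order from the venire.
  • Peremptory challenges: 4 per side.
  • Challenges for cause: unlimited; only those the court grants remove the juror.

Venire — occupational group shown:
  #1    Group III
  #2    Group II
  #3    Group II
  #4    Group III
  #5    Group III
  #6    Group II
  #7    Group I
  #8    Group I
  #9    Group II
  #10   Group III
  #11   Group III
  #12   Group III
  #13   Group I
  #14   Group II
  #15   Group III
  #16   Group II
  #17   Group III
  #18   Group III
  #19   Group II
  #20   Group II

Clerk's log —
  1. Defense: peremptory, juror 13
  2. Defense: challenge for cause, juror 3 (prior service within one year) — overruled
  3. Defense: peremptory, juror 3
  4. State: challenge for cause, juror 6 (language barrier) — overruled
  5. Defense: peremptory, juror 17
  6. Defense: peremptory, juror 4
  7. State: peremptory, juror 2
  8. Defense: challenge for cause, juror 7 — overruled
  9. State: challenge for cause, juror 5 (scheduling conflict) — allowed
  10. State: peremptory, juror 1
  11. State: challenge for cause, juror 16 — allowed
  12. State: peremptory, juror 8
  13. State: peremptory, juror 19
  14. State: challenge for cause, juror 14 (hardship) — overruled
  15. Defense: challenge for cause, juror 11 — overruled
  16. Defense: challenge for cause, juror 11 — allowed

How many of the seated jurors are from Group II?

Removed: #1, #2, #3, #4, #5, #8, #11, #13, #16, #17, #19.
Seated jurors 1–7: #6, #7, #9, #10, #12, #14, #15.
Of those, in Group II: #6, #9, #14 → 3.

3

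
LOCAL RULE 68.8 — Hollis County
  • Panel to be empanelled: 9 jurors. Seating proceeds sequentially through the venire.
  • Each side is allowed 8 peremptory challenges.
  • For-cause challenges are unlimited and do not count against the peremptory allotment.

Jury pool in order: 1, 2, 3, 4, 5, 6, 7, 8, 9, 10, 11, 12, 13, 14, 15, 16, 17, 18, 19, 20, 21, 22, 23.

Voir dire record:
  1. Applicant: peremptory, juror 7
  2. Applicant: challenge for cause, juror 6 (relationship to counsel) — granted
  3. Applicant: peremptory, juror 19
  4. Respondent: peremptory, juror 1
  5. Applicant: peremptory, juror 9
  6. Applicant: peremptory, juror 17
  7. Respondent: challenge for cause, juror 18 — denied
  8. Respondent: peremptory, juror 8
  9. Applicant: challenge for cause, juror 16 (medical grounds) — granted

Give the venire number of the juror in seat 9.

Removed: #1, #6, #7, #8, #9, #16, #17, #19. (#18 stays — for-cause denied.)
Seating in order: seats 1–9 → #2, #3, #4, #5, #10, #11, #12, #13, #14.
So seat 9 is #14.

14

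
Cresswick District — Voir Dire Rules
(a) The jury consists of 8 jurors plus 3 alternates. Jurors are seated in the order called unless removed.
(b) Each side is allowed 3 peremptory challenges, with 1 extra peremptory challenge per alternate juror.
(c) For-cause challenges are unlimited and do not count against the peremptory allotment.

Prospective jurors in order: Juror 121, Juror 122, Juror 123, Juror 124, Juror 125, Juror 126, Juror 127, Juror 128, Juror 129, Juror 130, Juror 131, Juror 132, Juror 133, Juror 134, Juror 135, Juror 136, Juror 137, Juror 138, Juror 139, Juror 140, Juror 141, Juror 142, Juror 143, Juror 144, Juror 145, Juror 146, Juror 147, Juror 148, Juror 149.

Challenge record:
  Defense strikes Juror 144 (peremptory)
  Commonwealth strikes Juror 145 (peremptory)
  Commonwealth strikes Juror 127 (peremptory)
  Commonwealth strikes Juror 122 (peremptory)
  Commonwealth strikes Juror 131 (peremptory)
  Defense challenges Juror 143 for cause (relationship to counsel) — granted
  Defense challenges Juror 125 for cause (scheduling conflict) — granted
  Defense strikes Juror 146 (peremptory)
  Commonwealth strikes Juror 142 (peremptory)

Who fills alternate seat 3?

Removed: #122, #125, #127, #131, #142, #143, #144, #145, #146.
Filling seats in venire order through position 11: #121, #123, #124, #126, #128, #129, #130, #132, #133, #134, #135.
So alternate 3 is #135.

135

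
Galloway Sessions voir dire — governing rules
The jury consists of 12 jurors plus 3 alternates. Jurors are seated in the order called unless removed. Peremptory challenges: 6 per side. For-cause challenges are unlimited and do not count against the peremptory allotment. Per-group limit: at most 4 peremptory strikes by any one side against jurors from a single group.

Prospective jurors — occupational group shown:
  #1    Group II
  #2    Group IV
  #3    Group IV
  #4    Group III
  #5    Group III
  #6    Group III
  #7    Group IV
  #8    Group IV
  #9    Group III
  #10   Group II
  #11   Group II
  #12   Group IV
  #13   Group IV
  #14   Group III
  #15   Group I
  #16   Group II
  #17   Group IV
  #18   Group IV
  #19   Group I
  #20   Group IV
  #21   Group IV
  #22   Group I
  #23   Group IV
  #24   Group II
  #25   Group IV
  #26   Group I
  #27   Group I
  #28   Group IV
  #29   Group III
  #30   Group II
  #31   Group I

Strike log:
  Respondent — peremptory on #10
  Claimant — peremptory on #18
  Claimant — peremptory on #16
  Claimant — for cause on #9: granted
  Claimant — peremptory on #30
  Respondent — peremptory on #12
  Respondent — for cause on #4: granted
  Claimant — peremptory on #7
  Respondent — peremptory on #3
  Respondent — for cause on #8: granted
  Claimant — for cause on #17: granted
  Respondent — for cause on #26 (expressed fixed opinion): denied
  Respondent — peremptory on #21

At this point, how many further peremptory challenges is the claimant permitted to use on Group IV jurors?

2

Claimant peremptories so far: #18, #16, #30, #7 — 4 of 6 used, 2 left overall.
Against Group IV: #18, #7 — 2 used; per-group cap 4 leaves 2.
Binding limit: min(2, 2) = 2.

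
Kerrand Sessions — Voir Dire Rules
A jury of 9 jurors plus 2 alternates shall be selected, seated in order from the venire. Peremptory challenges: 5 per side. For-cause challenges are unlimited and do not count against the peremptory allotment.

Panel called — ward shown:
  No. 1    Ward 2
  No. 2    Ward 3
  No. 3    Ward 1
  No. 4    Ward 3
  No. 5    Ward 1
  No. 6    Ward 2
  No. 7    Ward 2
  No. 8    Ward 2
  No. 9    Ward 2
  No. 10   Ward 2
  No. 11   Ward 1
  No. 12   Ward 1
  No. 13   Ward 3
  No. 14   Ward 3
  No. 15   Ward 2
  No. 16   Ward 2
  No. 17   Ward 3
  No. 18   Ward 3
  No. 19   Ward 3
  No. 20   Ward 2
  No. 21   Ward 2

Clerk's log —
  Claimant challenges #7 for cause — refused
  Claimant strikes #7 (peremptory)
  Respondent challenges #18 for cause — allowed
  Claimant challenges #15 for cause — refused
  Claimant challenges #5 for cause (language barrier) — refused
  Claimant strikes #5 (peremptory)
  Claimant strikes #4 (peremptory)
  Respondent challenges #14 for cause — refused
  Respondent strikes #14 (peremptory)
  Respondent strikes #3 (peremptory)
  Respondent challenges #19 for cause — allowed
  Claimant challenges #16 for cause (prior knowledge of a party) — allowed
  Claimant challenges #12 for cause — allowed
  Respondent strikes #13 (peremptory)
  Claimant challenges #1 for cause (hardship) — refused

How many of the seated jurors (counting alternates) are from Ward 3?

Removed: #3, #4, #5, #7, #12, #13, #14, #16, #18, #19.
Seated (11 incl. alternates): #1, #2, #6, #8, #9, #10, #11, #15, #17, #20, #21.
Of those, in Ward 3: #2, #17 → 2.

2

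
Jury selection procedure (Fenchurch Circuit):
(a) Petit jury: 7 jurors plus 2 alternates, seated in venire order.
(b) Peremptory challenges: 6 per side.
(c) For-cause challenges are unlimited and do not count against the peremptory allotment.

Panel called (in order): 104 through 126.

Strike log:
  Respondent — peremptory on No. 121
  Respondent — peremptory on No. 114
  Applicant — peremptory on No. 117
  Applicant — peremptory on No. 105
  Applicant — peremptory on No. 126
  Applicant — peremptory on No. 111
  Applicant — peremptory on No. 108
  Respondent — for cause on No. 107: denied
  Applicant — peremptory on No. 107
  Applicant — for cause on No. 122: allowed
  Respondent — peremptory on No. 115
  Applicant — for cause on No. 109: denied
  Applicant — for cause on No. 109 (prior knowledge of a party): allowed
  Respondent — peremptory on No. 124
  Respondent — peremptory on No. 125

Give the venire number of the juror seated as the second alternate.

120

Removed: #105, #107, #108, #109, #111, #114, #115, #117, #121, #122, #124, #125, #126.
Seating in order: seats 1–7 → #104, #106, #110, #112, #113, #116, #118; alternates → #119, #120.
So alternate 2 is #120.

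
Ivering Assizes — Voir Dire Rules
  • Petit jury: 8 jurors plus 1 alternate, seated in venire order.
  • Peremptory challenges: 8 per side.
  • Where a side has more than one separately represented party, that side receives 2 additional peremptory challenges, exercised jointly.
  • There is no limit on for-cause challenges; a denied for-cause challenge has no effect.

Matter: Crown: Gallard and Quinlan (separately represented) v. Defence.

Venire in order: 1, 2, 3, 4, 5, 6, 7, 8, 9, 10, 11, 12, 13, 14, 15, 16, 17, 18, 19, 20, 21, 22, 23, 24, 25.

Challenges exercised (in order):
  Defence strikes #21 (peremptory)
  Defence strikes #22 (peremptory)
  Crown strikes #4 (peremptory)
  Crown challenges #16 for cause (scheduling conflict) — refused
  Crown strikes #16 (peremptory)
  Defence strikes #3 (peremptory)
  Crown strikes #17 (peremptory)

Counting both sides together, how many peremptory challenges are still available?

Crown allotment: 8 base + 2 multi-party = 10. Defence allotment: 8.
Crown peremptories used: #4, #16, #17 — 3 (the for-cause on #16 doesn't count).
Defence peremptories used: #21, #22, #3 — 3.
Remaining: (10 − 3) + (8 − 3) = 12.

12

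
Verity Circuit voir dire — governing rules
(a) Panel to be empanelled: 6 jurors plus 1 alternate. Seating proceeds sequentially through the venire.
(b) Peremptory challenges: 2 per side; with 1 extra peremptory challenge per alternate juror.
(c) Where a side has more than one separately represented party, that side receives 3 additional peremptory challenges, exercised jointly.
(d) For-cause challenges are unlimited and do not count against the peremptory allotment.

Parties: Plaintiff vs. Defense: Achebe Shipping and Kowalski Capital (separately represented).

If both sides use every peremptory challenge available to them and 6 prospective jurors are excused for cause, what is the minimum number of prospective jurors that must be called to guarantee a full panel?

22

Seats to fill: 6 + 1 alternates = 7.
Peremptories — Plaintiff: 2 + 1×1 = 3; Defense: 2 + 1×1 + 3 = 6; total 9.
For-cause removals: 6.
Minimum venire: 7 + 9 + 6 = 22.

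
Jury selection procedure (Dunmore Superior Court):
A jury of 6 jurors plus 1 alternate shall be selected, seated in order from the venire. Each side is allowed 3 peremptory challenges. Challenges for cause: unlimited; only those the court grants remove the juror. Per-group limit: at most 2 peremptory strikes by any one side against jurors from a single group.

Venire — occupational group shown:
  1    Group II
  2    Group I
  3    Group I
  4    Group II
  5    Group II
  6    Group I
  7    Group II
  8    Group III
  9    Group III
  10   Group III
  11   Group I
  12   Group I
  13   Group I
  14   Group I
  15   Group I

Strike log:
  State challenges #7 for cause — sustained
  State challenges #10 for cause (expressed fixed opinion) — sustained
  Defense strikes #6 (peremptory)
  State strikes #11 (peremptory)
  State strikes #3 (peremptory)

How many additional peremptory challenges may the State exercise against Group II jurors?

1

State peremptories so far: #11, #3 — 2 of 3 used, 1 left overall.
Against Group II: none yet — per-group cap 2 leaves 2.
Binding limit: min(1, 2) = 1.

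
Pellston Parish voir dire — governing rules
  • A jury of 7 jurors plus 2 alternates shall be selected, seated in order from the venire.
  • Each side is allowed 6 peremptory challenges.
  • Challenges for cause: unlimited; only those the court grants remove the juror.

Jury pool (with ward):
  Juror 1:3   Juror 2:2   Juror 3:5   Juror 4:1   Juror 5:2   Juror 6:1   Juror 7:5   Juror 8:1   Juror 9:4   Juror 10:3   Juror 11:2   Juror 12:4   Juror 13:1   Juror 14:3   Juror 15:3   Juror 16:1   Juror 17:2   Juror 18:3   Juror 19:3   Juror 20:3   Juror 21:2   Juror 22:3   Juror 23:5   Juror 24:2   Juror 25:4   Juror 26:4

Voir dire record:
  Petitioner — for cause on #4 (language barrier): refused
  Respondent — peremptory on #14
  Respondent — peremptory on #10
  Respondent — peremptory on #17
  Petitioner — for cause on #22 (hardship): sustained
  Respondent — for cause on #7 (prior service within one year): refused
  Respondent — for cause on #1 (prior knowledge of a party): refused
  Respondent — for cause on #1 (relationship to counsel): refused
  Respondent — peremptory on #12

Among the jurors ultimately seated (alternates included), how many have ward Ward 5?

Removed: #10, #12, #14, #17, #22.
Seated (9 incl. alternates): #1, #2, #3, #4, #5, #6, #7, #8, #9.
Of those, in Ward 5: #3, #7 → 2.

2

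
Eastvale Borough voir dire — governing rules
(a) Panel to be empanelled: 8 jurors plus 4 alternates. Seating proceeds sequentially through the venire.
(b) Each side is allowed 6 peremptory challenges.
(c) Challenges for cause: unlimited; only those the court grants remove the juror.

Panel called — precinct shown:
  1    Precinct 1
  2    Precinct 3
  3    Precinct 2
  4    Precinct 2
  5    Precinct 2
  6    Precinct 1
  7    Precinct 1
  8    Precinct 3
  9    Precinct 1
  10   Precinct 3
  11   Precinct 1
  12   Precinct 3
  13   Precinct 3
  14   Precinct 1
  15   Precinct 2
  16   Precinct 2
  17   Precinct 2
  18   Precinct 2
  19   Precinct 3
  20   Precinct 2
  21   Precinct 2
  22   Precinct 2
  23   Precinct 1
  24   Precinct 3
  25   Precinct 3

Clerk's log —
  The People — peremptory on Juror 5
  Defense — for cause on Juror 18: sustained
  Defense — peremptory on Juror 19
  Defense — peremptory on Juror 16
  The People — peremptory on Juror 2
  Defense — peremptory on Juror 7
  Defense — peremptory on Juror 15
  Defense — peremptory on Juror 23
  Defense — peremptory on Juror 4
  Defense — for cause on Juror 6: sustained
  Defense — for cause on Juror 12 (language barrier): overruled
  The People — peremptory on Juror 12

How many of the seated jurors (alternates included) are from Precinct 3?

3

Removed: #2, #4, #5, #6, #7, #12, #15, #16, #18, #19, #23.
Seated (12 incl. alternates): #1, #3, #8, #9, #10, #11, #13, #14, #17, #20, #21, #22.
Of those, in Precinct 3: #8, #10, #13 → 3.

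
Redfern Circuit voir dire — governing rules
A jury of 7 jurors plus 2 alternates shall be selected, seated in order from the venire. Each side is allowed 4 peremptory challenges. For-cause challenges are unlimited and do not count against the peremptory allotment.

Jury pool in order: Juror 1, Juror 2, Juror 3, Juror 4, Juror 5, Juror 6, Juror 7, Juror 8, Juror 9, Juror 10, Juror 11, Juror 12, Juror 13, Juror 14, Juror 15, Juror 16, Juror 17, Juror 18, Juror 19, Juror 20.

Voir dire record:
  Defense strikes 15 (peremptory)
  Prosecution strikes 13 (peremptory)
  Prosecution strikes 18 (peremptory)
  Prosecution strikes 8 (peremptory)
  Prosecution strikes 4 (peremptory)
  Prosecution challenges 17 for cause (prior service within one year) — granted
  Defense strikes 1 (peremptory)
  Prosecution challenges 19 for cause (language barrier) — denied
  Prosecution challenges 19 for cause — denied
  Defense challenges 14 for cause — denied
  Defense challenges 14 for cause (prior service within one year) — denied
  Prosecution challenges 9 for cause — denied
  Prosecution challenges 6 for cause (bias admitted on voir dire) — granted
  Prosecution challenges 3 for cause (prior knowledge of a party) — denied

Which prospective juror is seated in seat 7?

11

Removed: #1, #4, #6, #8, #13, #15, #17, #18. (#3, #9, #14, #19 stay — for-cause denied.)
Seating in order: seats 1–7 → #2, #3, #5, #7, #9, #10, #11; alternates → #12, #14.
So seat 7 is #11.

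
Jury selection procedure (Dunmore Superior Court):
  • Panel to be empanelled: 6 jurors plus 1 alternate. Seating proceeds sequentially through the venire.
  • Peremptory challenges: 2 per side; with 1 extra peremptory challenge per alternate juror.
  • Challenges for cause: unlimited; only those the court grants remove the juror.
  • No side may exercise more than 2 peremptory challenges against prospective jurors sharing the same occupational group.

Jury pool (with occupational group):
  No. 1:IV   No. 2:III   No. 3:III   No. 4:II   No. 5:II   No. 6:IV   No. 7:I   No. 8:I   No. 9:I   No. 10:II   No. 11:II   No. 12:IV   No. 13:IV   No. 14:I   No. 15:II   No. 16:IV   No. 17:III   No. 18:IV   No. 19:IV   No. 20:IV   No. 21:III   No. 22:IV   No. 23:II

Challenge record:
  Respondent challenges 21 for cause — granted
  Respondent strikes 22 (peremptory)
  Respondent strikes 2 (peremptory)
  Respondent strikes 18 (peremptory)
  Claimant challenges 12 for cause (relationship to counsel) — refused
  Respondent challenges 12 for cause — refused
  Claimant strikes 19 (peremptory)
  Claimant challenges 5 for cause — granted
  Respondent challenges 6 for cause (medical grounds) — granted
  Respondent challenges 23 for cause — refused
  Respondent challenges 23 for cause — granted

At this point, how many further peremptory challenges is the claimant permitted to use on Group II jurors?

Claimant peremptories so far: #19 — 1 of 3 used, 2 left overall.
Against Group II: none yet — per-group cap 2 leaves 2.
Binding limit: min(2, 2) = 2.

2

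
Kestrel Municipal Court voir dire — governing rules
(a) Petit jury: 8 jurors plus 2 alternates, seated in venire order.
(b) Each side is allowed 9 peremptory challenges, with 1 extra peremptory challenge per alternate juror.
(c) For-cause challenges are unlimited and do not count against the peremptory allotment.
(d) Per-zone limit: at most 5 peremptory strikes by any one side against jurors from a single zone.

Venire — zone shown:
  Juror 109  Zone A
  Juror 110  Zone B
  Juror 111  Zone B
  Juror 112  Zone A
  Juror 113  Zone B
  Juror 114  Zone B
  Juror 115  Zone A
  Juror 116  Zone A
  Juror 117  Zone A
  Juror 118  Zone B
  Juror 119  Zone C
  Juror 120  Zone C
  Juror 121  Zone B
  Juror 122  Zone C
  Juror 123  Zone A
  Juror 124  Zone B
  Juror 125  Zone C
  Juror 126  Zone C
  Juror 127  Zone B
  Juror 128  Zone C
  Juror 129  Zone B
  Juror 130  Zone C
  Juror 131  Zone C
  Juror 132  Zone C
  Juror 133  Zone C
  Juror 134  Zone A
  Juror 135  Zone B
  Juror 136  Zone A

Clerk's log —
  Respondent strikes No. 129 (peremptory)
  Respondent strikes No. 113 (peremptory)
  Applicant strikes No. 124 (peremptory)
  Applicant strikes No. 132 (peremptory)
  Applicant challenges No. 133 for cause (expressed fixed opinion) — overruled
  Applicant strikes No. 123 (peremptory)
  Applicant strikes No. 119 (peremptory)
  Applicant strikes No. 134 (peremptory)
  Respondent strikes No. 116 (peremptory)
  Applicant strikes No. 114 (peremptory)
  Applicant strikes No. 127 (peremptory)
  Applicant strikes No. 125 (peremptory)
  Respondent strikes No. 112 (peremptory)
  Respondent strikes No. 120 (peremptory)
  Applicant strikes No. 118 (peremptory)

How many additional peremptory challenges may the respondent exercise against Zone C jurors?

Respondent peremptories so far: #129, #113, #116, #112, #120 — 5 of 11 used, 6 left overall.
Against Zone C: #120 — 1 used; per-zone cap 5 leaves 4.
Binding limit: min(6, 4) = 4.

4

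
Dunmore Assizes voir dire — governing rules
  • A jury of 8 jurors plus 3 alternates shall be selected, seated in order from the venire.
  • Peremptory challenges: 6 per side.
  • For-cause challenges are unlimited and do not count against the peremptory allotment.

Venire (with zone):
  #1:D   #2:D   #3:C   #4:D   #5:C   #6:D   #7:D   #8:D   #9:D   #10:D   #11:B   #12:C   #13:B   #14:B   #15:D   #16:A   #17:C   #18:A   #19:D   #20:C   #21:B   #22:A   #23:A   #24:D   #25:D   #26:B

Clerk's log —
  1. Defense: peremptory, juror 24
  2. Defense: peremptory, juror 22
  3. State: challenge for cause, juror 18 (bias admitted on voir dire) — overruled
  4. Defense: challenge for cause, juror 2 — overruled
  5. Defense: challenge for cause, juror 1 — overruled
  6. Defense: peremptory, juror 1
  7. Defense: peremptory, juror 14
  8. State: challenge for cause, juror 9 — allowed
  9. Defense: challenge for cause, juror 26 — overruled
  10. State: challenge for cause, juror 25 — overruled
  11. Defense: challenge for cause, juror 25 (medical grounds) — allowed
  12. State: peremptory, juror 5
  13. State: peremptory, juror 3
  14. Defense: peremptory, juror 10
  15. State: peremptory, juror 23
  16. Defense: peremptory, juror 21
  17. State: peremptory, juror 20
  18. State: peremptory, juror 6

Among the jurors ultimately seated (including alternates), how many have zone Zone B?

Removed: #1, #3, #5, #6, #9, #10, #14, #20, #21, #22, #23, #24, #25.
Seated (11 incl. alternates): #2, #4, #7, #8, #11, #12, #13, #15, #16, #17, #18.
Of those, in Zone B: #11, #13 → 2.

2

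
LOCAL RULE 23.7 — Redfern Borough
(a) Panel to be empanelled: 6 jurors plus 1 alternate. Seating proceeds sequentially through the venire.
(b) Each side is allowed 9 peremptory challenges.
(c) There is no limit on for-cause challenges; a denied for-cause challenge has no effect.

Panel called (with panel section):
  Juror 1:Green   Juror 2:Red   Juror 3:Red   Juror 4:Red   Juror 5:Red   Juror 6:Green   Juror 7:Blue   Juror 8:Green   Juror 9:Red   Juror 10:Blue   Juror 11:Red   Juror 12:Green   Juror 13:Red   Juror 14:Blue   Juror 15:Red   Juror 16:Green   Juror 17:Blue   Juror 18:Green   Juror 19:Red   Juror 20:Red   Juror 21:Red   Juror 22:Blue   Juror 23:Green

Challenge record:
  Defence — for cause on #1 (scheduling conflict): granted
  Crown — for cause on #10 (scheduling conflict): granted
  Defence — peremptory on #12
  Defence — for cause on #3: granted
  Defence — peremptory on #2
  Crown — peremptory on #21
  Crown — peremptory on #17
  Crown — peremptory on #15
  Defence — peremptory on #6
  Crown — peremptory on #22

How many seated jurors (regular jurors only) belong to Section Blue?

1

Removed: #1, #2, #3, #6, #10, #12, #15, #17, #21, #22.
Seated jurors 1–6: #4, #5, #7, #8, #9, #11 (alternates #13 not counted).
Of those, in Section Blue: #7 → 1.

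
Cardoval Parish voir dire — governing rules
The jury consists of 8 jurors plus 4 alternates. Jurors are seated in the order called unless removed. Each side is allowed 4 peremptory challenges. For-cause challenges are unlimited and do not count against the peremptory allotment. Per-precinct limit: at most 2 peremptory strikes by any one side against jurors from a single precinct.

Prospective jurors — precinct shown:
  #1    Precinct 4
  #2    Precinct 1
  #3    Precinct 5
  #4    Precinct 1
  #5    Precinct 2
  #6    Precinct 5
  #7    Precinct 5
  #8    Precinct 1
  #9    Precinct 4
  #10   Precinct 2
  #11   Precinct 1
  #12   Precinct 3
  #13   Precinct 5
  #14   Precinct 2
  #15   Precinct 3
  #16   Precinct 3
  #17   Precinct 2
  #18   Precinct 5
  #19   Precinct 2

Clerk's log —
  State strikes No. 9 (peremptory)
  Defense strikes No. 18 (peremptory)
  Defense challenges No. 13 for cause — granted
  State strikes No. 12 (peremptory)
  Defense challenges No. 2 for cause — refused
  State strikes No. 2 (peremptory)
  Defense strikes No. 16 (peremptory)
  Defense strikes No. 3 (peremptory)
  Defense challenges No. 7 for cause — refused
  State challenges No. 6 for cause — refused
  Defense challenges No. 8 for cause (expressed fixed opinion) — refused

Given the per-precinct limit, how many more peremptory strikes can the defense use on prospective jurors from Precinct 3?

1

Defense peremptories so far: #18, #16, #3 — 3 of 4 used, 1 left overall.
Against Precinct 3: #16 — 1 used; per-precinct cap 2 leaves 1.
Binding limit: min(1, 1) = 1.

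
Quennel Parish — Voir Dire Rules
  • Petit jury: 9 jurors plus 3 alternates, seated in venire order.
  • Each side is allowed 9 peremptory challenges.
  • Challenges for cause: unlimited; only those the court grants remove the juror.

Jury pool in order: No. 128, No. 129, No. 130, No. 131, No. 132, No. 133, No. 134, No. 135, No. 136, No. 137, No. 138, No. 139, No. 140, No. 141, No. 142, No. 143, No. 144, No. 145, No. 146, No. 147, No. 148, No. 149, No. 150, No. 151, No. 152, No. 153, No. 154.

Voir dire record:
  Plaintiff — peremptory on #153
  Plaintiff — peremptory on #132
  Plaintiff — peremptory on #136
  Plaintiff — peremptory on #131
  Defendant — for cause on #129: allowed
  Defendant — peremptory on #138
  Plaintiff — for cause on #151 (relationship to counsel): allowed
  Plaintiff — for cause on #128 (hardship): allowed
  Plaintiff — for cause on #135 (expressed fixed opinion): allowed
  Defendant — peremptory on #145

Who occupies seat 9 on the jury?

143

Removed: #128, #129, #131, #132, #135, #136, #138, #145, #151, #153.
Seating in order: seats 1–9 → #130, #133, #134, #137, #139, #140, #141, #142, #143; alternates → #144, #146, #147.
So seat 9 is #143.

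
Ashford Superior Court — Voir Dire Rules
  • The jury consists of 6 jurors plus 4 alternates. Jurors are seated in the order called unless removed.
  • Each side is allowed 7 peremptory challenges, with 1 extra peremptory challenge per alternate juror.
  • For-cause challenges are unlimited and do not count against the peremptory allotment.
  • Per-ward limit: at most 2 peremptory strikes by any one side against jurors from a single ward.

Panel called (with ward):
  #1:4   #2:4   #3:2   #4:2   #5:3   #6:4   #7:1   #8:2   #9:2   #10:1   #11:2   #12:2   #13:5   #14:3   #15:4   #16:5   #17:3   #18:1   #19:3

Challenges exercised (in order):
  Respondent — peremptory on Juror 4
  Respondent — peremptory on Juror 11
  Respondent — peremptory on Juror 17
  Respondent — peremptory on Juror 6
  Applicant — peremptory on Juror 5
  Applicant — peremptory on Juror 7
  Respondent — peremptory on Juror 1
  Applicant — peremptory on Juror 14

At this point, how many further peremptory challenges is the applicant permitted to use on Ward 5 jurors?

2

Applicant peremptories so far: #5, #7, #14 — 3 of 11 used, 8 left overall.
Against Ward 5: none yet — per-ward cap 2 leaves 2.
Binding limit: min(8, 2) = 2.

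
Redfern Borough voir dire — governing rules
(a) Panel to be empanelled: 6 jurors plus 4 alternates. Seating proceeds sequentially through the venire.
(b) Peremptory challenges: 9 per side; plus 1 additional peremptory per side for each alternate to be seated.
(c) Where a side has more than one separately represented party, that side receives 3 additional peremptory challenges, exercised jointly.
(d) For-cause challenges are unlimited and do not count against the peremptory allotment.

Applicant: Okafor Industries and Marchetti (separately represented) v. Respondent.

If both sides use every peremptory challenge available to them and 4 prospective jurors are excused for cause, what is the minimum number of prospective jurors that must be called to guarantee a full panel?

43

Seats to fill: 6 + 4 alternates = 10.
Peremptories — Applicant: 9 + 1×4 + 3 = 16; Respondent: 9 + 1×4 = 13; total 29.
For-cause removals: 4.
Minimum venire: 10 + 29 + 4 = 43.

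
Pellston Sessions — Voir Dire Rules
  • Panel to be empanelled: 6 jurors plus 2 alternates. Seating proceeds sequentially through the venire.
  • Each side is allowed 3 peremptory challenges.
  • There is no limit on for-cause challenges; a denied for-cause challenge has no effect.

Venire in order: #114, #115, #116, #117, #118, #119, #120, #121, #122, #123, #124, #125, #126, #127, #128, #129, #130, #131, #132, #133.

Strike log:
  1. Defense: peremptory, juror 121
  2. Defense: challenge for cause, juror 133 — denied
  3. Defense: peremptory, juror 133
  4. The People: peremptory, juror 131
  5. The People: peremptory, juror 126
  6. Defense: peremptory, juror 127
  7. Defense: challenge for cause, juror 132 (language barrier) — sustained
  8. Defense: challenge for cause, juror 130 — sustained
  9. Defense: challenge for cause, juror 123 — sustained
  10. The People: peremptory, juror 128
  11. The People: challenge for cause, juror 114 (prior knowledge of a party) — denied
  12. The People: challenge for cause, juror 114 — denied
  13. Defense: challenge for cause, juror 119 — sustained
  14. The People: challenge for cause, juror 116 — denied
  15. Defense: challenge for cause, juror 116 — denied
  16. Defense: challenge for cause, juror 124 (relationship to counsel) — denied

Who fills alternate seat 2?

Removed: #119, #121, #123, #126, #127, #128, #130, #131, #132, #133. (#114, #116, #124 stay — for-cause denied.)
Filling seats in venire order through position 8: #114, #115, #116, #117, #118, #120, #122, #124.
So alternate 2 is #124.

124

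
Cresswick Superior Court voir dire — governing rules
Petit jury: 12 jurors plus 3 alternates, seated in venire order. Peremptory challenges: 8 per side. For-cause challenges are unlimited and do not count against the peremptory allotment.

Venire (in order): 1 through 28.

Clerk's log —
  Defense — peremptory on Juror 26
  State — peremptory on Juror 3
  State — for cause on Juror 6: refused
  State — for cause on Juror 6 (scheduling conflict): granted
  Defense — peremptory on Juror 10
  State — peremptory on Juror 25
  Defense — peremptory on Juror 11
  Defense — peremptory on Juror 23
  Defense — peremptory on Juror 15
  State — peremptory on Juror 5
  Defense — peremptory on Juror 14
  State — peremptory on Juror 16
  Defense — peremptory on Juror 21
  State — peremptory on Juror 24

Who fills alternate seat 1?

22

Removed: #3, #5, #6, #10, #11, #14, #15, #16, #21, #23, #24, #25, #26.
Seating in order: seats 1–12 → #1, #2, #4, #7, #8, #9, #12, #13, #17, #18, #19, #20; alternates → #22, #27, #28.
So alternate 1 is #22.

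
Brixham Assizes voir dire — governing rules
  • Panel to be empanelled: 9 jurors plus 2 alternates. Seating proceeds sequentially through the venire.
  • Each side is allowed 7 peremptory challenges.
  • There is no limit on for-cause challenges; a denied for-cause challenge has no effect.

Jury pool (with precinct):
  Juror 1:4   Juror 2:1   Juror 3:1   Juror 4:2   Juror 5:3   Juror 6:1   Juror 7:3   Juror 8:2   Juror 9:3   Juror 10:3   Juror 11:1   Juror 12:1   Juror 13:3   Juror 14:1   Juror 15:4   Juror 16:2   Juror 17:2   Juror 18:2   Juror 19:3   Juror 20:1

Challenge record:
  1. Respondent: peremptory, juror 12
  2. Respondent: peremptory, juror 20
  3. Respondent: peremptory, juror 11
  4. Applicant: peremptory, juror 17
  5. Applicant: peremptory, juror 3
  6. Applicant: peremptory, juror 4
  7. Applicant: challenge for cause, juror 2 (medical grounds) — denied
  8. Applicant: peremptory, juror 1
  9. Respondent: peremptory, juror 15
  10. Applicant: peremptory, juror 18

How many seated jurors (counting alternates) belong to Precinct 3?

Removed: #1, #3, #4, #11, #12, #15, #17, #18, #20.
Seated (11 incl. alternates): #2, #5, #6, #7, #8, #9, #10, #13, #14, #16, #19.
Of those, in Precinct 3: #5, #7, #9, #10, #13, #19 → 6.

6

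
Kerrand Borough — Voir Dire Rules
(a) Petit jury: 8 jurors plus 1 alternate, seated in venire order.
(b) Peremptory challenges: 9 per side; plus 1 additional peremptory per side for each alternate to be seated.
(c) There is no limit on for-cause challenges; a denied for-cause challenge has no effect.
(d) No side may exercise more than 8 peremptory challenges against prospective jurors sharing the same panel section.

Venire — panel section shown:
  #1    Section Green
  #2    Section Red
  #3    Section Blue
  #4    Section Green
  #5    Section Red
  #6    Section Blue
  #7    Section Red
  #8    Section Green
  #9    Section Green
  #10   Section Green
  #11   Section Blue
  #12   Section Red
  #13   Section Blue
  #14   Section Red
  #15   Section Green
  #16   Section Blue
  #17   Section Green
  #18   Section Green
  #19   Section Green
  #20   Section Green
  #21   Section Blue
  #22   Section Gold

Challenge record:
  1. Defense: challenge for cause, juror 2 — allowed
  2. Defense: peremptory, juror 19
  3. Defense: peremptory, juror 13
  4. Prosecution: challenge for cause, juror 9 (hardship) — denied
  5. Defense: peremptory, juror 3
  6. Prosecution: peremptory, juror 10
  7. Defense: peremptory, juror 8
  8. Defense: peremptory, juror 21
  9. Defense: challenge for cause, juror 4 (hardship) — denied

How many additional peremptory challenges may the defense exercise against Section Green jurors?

5

Defense peremptories so far: #19, #13, #3, #8, #21 — 5 of 10 used, 5 left overall.
Against Section Green: #19, #8 — 2 used; per-section cap 8 leaves 6.
Binding limit: min(5, 6) = 5.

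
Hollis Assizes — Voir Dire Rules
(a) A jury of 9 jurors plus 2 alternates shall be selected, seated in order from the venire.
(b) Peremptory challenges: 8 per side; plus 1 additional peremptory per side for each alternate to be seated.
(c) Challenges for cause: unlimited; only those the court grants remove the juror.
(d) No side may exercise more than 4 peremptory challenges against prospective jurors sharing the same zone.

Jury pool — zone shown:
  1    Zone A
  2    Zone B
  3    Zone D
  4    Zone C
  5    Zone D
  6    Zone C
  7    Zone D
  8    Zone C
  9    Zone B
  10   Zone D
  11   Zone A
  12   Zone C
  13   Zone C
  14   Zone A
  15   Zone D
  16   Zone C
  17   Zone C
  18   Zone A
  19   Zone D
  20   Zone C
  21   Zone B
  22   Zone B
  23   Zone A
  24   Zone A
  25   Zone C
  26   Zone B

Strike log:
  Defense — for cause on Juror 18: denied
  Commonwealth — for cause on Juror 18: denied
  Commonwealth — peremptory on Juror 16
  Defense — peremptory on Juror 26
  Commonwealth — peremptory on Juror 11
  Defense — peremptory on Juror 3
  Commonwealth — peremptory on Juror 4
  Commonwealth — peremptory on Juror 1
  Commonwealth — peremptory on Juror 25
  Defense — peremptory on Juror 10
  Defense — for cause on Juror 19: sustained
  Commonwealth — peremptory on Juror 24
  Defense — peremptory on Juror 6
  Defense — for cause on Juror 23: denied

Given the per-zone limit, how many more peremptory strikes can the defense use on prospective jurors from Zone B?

Defense peremptories so far: #26, #3, #10, #6 — 4 of 10 used, 6 left overall.
Against Zone B: #26 — 1 used; per-zone cap 4 leaves 3.
Binding limit: min(6, 3) = 3.

3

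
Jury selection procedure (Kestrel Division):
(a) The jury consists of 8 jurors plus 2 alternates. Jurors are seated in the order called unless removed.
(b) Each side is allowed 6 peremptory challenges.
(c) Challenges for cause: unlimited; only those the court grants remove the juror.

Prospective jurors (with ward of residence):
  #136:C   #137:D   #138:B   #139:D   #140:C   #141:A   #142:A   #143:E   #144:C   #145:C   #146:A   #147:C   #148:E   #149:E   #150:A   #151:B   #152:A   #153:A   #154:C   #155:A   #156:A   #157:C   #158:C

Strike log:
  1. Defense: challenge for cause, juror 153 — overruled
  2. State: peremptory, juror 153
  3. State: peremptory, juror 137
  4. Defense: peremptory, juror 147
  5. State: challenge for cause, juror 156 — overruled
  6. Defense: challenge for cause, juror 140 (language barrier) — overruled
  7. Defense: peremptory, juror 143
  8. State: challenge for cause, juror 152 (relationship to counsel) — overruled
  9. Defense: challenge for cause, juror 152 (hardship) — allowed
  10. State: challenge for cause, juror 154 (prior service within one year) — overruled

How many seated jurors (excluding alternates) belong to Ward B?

1

Removed: #137, #143, #147, #152, #153.
Seated jurors 1–8: #136, #138, #139, #140, #141, #142, #144, #145 (alternates #146, #148 not counted).
Of those, in Ward B: #138 → 1.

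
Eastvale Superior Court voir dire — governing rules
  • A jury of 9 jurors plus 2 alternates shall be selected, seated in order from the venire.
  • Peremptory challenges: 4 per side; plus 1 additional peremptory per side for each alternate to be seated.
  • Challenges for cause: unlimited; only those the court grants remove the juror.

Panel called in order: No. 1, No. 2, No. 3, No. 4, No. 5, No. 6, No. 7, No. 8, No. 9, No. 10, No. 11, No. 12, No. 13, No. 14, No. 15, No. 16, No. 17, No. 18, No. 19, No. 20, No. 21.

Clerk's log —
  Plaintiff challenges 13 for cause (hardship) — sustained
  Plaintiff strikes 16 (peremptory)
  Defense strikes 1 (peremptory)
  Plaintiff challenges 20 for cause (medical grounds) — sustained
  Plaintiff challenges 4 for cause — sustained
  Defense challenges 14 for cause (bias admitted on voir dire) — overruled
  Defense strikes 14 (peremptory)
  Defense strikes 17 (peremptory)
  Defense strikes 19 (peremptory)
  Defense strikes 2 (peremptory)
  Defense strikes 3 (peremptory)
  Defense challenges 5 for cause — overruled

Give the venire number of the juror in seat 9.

Removed: #1, #2, #3, #4, #13, #14, #16, #17, #19, #20. (#5 stays — for-cause denied.)
Filling seats in venire order through position 9: #5, #6, #7, #8, #9, #10, #11, #12, #15.
So seat 9 is #15.

15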